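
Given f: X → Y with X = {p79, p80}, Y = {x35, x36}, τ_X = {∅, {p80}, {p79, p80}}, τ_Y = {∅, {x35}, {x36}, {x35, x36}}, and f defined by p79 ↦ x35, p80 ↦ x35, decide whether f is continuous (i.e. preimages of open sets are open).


f IS continuous.

Compute f^{-1}(U) for each U ∈ τ_Y:
  U = ∅: f^{-1}(U) = ∅ ∈ τ_X ✓.
  U = {x35}: f^{-1}(U) = {p79, p80} ∈ τ_X ✓.
  U = {x36}: f^{-1}(U) = ∅ ∈ τ_X ✓.
  U = {x35, x36}: f^{-1}(U) = {p79, p80} ∈ τ_X ✓.
Every preimage lies in τ_X, so f IS continuous.


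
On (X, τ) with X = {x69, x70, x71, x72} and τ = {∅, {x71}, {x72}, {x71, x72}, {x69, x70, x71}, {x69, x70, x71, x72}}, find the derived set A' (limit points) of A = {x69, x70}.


A' = {x69, x70}

For each x ∈ X, list the open sets U ∈ τ with x ∈ U, then check whether U ∩ (A ∖ {x}) ≠ ∅ for every such U.
  x = x69: opens ∋ x are {x69, x70, x71}, {x69, x70, x71, x72}; each meets A ∖ {x69}, so x IS a limit point.
  x = x70: opens ∋ x are {x69, x70, x71}, {x69, x70, x71, x72}; each meets A ∖ {x70}, so x IS a limit point.
  x = x71: open {x71} ∋ x has {x71} ∩ (A ∖ {x71}) = ∅, so x is NOT a limit point.
  x = x72: open {x72} ∋ x has {x72} ∩ (A ∖ {x72}) = ∅, so x is NOT a limit point.
Collecting: A' = {x69, x70}.


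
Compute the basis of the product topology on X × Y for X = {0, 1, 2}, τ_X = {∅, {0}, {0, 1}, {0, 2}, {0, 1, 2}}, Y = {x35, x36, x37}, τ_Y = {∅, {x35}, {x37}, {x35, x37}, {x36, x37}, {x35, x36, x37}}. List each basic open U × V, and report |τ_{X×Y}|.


Basis B = {∅ × ∅, {0} × {x35}, {0} × {x37}, {0} × {x35, x37}, {0, 1} × {x35}, {0, 2} × {x35}, {0} × {x36, x37}, {0, 1} × {x37}, {0, 2} × {x37}, {0} × {x35, x36, x37}, {0, 1, 2} × {x35}, {0, 1, 2} × {x37}, {0, 1} × {x35, x37}, {0, 2} × {x35, x37}, {0, 1} × {x36, x37}, {0, 2} × {x36, x37}, {0, 1} × {x35, x36, x37}, {0, 2} × {x35, x36, x37}, {0, 1, 2} × {x35, x37}, {0, 1, 2} × {x36, x37}, {0, 1, 2} × {x35, x36, x37}}; |τ_{X×Y}| = 70.

Enumerate products U × V with U ∈ τ_X, V ∈ τ_Y (deduplicated):
  ∅ × ∅ = {} (∅)
  {0} × {x35} = {(0,x35)}
  {0} × {x37} = {(0,x37)}
  {0} × {x35, x37} = {(0,x35), (0,x37)}
  {0, 1} × {x35} = {(0,x35), (1,x35)}
  {0, 2} × {x35} = {(0,x35), (2,x35)}
  {0} × {x36, x37} = {(0,x36), (0,x37)}
  {0, 1} × {x37} = {(0,x37), (1,x37)}
  {0, 2} × {x37} = {(0,x37), (2,x37)}
  {0} × {x35, x36, x37} = {(0,x35), (0,x36), (0,x37)}
  {0, 1, 2} × {x35} = {(0,x35), (1,x35), (2,x35)}
  {0, 1, 2} × {x37} = {(0,x37), (1,x37), (2,x37)}
  {0, 1} × {x35, x37} = {(0,x35), (0,x37), (1,x35), (1,x37)}
  {0, 2} × {x35, x37} = {(0,x35), (0,x37), (2,x35), (2,x37)}
  {0, 1} × {x36, x37} = {(0,x36), (0,x37), (1,x36), (1,x37)}
  {0, 2} × {x36, x37} = {(0,x36), (0,x37), (2,x36), (2,x37)}
  {0, 1} × {x35, x36, x37} = {(0,x35), (0,x36), (0,x37), (1,x35), (1,x36), (1,x37)}
  {0, 2} × {x35, x36, x37} = {(0,x35), (0,x36), (0,x37), (2,x35), (2,x36), (2,x37)}
  {0, 1, 2} × {x35, x37} = {(0,x35), (0,x37), (1,x35), (1,x37), (2,x35), (2,x37)}
  {0, 1, 2} × {x36, x37} = {(0,x36), (0,x37), (1,x36), (1,x37), (2,x36), (2,x37)}
  {0, 1, 2} × {x35, x36, x37} = {(0,x35), (0,x36), (0,x37), (1,x35), (1,x36), (1,x37), (2,x35), (2,x36), (2,x37)}
These 21 distinct sets form the basis B.
Close under arbitrary unions to get τ_{X×Y}; counting gives |τ_{X×Y}| = 70.


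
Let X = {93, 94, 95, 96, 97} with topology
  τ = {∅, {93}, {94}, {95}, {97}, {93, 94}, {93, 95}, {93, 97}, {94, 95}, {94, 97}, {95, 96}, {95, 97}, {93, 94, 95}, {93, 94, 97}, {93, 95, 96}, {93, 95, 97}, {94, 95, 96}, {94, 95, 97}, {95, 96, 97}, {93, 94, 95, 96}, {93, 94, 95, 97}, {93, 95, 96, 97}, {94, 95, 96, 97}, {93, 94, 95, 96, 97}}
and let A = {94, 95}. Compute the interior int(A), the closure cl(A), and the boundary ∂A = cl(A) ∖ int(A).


int(A) = {94, 95}, cl(A) = {94, 95, 96}, ∂A = {96}.

Closed sets in (X, τ) are complements of opens:
  closed(X, τ) = {∅, {93}, {94}, {96}, {97}, {93, 94}, {93, 96}, {93, 97}, {94, 96}, {94, 97}, {95, 96}, {96, 97}, {93, 94, 96}, {93, 94, 97}, {93, 95, 96}, {93, 96, 97}, {94, 95, 96}, {94, 96, 97}, {95, 96, 97}, {93, 94, 95, 96}, {93, 94, 96, 97}, {93, 95, 96, 97}, {94, 95, 96, 97}, {93, 94, 95, 96, 97}}.
int(A) = ⋃ {U ∈ τ : U ⊆ A}. Opens contained in A: ∅, {94}, {95}, {94, 95}.
Taking the union of these: int(A) = {94, 95}.
cl(A) = ⋂ {C closed : A ⊆ C}. Closed sets containing A: {94, 95, 96}, {93, 94, 95, 96}, {94, 95, 96, 97}, {93, 94, 95, 96, 97}.
Intersecting these: cl(A) = {94, 95, 96}.
∂A = cl(A) ∖ int(A) = {94, 95, 96} ∖ {94, 95} = {96}.


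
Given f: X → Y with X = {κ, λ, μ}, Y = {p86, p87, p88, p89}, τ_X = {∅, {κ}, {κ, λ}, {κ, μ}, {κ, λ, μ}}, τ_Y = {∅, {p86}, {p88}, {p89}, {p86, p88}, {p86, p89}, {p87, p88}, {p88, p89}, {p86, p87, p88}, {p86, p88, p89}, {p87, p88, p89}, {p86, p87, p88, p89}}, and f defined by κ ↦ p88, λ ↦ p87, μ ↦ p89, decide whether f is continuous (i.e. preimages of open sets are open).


f is NOT continuous.

Compute f^{-1}(U) for each U ∈ τ_Y:
  U = ∅: f^{-1}(U) = ∅ ∈ τ_X ✓.
  U = {p86}: f^{-1}(U) = ∅ ∈ τ_X ✓.
  U = {p88}: f^{-1}(U) = {κ} ∈ τ_X ✓.
  U = {p89}: f^{-1}(U) = {μ} ∉ τ_X ✗.
  U = {p86, p88}: f^{-1}(U) = {κ} ∈ τ_X ✓.
  U = {p86, p89}: f^{-1}(U) = {μ} ∉ τ_X ✗.
  U = {p87, p88}: f^{-1}(U) = {κ, λ} ∈ τ_X ✓.
  U = {p88, p89}: f^{-1}(U) = {κ, μ} ∈ τ_X ✓.
  U = {p86, p87, p88}: f^{-1}(U) = {κ, λ} ∈ τ_X ✓.
  U = {p86, p88, p89}: f^{-1}(U) = {κ, μ} ∈ τ_X ✓.
  U = {p87, p88, p89}: f^{-1}(U) = {κ, λ, μ} ∈ τ_X ✓.
  U = {p86, p87, p88, p89}: f^{-1}(U) = {κ, λ, μ} ∈ τ_X ✓.
Found U = {p89} with f^{-1}(U) = {μ} not in τ_X. Therefore f is NOT continuous.


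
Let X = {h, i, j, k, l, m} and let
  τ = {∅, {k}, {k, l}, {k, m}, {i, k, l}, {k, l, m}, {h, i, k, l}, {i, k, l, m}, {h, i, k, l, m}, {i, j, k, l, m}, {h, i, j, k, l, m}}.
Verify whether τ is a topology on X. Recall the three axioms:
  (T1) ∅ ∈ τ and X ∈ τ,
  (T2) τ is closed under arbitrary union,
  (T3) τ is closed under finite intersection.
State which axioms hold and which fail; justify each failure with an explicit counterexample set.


τ IS a topology on X.

Axiom (T1): ∅ ∈ τ? Yes; X ∈ τ? Yes.
Axiom (T2/T3): check pairwise unions and intersections of members of τ.
All pairwise intersections and unions checked — each lies in τ. Therefore τ satisfies (T1), (T2), (T3): it IS a topology on X.


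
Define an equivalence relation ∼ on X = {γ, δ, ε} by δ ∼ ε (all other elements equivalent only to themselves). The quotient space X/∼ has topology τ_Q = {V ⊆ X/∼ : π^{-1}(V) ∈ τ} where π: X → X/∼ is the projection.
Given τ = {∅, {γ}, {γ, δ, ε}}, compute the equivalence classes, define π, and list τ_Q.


X/∼ = {[γ], [δ=ε]}; |τ_Q| = 3.

Equivalence classes: [γ], [δ=ε].
Quotient map π: X → X/∼ sends γ ↦ [γ], δ ↦ [δ=ε], ε ↦ [δ=ε].
For each subset V ⊆ X/∼, compute π^{-1}(V) ⊆ X and check whether π^{-1}(V) ∈ τ. V is open in τ_Q iff π^{-1}(V) ∈ τ.
  V = {}: π^{-1}(V) = ∅ ∈ τ ✓.
  V = {[γ]}: π^{-1}(V) = {γ} ∈ τ ✓.
  V = {[δ=ε]}: π^{-1}(V) = {δ, ε} ∉ τ ✗.
  V = {[γ], [δ=ε]}: π^{-1}(V) = {γ, δ, ε} ∈ τ ✓.
Open sets in the quotient: τ_Q = {{}, {[γ]}, {[γ], [δ=ε]}} (3 elements).


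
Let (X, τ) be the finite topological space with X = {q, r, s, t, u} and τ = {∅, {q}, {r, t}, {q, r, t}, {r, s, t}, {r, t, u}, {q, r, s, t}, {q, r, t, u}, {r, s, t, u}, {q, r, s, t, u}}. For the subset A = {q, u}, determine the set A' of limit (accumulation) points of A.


A' = ∅

For each x ∈ X, list the open sets U ∈ τ with x ∈ U, then check whether U ∩ (A ∖ {x}) ≠ ∅ for every such U.
  x = q: open {q} ∋ x has {q} ∩ (A ∖ {q}) = ∅, so x is NOT a limit point.
  x = r: open {r, t} ∋ x has {r, t} ∩ (A ∖ {r}) = ∅, so x is NOT a limit point.
  x = s: open {r, s, t} ∋ x has {r, s, t} ∩ (A ∖ {s}) = ∅, so x is NOT a limit point.
  x = t: open {r, t} ∋ x has {r, t} ∩ (A ∖ {t}) = ∅, so x is NOT a limit point.
  x = u: open {r, t, u} ∋ x has {r, t, u} ∩ (A ∖ {u}) = ∅, so x is NOT a limit point.
Collecting: A' = ∅.


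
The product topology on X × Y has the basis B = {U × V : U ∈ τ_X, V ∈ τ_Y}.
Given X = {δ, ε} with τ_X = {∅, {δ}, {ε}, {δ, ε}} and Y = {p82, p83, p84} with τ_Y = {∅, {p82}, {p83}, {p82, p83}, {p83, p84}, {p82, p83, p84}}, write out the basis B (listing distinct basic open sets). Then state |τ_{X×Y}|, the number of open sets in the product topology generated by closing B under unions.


Basis B = {∅ × ∅, {δ} × {p82}, {δ} × {p83}, {ε} × {p82}, {ε} × {p83}, {δ} × {p82, p83}, {δ, ε} × {p82}, {δ} × {p83, p84}, {δ, ε} × {p83}, {ε} × {p82, p83}, {ε} × {p83, p84}, {δ} × {p82, p83, p84}, {ε} × {p82, p83, p84}, {δ, ε} × {p82, p83}, {δ, ε} × {p83, p84}, {δ, ε} × {p82, p83, p84}}; |τ_{X×Y}| = 36.

Enumerate products U × V with U ∈ τ_X, V ∈ τ_Y (deduplicated):
  ∅ × ∅ = {} (∅)
  {δ} × {p82} = {(δ,p82)}
  {δ} × {p83} = {(δ,p83)}
  {ε} × {p82} = {(ε,p82)}
  {ε} × {p83} = {(ε,p83)}
  {δ} × {p82, p83} = {(δ,p82), (δ,p83)}
  {δ, ε} × {p82} = {(δ,p82), (ε,p82)}
  {δ} × {p83, p84} = {(δ,p83), (δ,p84)}
  {δ, ε} × {p83} = {(δ,p83), (ε,p83)}
  {ε} × {p82, p83} = {(ε,p82), (ε,p83)}
  {ε} × {p83, p84} = {(ε,p83), (ε,p84)}
  {δ} × {p82, p83, p84} = {(δ,p82), (δ,p83), (δ,p84)}
  {ε} × {p82, p83, p84} = {(ε,p82), (ε,p83), (ε,p84)}
  {δ, ε} × {p82, p83} = {(δ,p82), (δ,p83), (ε,p82), (ε,p83)}
  {δ, ε} × {p83, p84} = {(δ,p83), (δ,p84), (ε,p83), (ε,p84)}
  {δ, ε} × {p82, p83, p84} = {(δ,p82), (δ,p83), (δ,p84), (ε,p82), (ε,p83), (ε,p84)}
These 16 distinct sets form the basis B.
Close under arbitrary unions to get τ_{X×Y}; counting gives |τ_{X×Y}| = 36.


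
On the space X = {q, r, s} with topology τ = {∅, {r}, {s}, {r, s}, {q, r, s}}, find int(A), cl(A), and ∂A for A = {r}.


int(A) = {r}, cl(A) = {q, r}, ∂A = {q}.

Closed sets in (X, τ) are complements of opens:
  closed(X, τ) = {∅, {q}, {q, r}, {q, s}, {q, r, s}}.
int(A) = ⋃ {U ∈ τ : U ⊆ A}. Opens contained in A: ∅, {r}.
Taking the union of these: int(A) = {r}.
cl(A) = ⋂ {C closed : A ⊆ C}. Closed sets containing A: {q, r}, {q, r, s}.
Intersecting these: cl(A) = {q, r}.
∂A = cl(A) ∖ int(A) = {q, r} ∖ {r} = {q}.


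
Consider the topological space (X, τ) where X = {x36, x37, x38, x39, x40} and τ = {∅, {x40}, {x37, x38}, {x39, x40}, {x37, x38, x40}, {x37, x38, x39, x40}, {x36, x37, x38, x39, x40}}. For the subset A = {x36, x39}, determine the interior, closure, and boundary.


int(A) = ∅, cl(A) = {x36, x39}, ∂A = {x36, x39}.

Closed sets in (X, τ) are complements of opens:
  closed(X, τ) = {∅, {x36}, {x36, x39}, {x36, x37, x38}, {x36, x39, x40}, {x36, x37, x38, x39}, {x36, x37, x38, x39, x40}}.
int(A) = ⋃ {U ∈ τ : U ⊆ A}. Opens contained in A: ∅.
Taking the union of these: int(A) = ∅.
cl(A) = ⋂ {C closed : A ⊆ C}. Closed sets containing A: {x36, x39}, {x36, x39, x40}, {x36, x37, x38, x39}, {x36, x37, x38, x39, x40}.
Intersecting these: cl(A) = {x36, x39}.
∂A = cl(A) ∖ int(A) = {x36, x39} ∖ ∅ = {x36, x39}.


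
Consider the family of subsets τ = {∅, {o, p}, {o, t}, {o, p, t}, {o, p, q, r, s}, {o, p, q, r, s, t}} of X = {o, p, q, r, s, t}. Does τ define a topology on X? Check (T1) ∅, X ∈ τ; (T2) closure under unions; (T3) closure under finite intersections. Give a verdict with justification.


τ is NOT a topology on X.

Axiom (T1): ∅ ∈ τ? Yes; X ∈ τ? Yes.
Axiom (T2/T3): check pairwise unions and intersections of members of τ.
Counterexample for (T3): {o, p} ∩ {o, t} = {o} ∉ τ. Therefore τ is NOT a topology.


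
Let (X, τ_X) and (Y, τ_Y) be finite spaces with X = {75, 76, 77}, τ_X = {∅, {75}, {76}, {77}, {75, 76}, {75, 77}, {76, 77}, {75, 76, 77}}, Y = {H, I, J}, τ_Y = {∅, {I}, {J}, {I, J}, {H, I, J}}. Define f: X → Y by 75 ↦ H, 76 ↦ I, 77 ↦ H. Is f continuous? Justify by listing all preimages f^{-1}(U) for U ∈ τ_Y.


f IS continuous.

Compute f^{-1}(U) for each U ∈ τ_Y:
  U = ∅: f^{-1}(U) = ∅ ∈ τ_X ✓.
  U = {I}: f^{-1}(U) = {76} ∈ τ_X ✓.
  U = {J}: f^{-1}(U) = ∅ ∈ τ_X ✓.
  U = {I, J}: f^{-1}(U) = {76} ∈ τ_X ✓.
  U = {H, I, J}: f^{-1}(U) = {75, 76, 77} ∈ τ_X ✓.
Every preimage lies in τ_X, so f IS continuous.


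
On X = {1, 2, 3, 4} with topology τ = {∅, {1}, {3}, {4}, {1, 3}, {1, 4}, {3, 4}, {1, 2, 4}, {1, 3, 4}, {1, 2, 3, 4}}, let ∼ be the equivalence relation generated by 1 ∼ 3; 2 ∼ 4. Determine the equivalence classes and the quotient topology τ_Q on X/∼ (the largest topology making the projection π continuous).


X/∼ = {[1=3], [2=4]}; |τ_Q| = 3.

Equivalence classes: [1=3], [2=4].
Quotient map π: X → X/∼ sends 1 ↦ [1=3], 2 ↦ [2=4], 3 ↦ [1=3], 4 ↦ [2=4].
For each subset V ⊆ X/∼, compute π^{-1}(V) ⊆ X and check whether π^{-1}(V) ∈ τ. V is open in τ_Q iff π^{-1}(V) ∈ τ.
  V = {}: π^{-1}(V) = ∅ ∈ τ ✓.
  V = {[1=3]}: π^{-1}(V) = {1, 3} ∈ τ ✓.
  V = {[2=4]}: π^{-1}(V) = {2, 4} ∉ τ ✗.
  V = {[1=3], [2=4]}: π^{-1}(V) = {1, 2, 3, 4} ∈ τ ✓.
Open sets in the quotient: τ_Q = {{}, {[1=3]}, {[1=3], [2=4]}} (3 elements).


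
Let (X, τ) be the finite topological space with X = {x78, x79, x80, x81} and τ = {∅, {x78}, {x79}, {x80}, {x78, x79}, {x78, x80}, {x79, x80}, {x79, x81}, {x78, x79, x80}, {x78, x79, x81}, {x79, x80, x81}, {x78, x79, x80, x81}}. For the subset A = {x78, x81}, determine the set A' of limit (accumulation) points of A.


A' = ∅

For each x ∈ X, list the open sets U ∈ τ with x ∈ U, then check whether U ∩ (A ∖ {x}) ≠ ∅ for every such U.
  x = x78: open {x78} ∋ x has {x78} ∩ (A ∖ {x78}) = ∅, so x is NOT a limit point.
  x = x79: open {x79} ∋ x has {x79} ∩ (A ∖ {x79}) = ∅, so x is NOT a limit point.
  x = x80: open {x80} ∋ x has {x80} ∩ (A ∖ {x80}) = ∅, so x is NOT a limit point.
  x = x81: open {x79, x81} ∋ x has {x79, x81} ∩ (A ∖ {x81}) = ∅, so x is NOT a limit point.
Collecting: A' = ∅.


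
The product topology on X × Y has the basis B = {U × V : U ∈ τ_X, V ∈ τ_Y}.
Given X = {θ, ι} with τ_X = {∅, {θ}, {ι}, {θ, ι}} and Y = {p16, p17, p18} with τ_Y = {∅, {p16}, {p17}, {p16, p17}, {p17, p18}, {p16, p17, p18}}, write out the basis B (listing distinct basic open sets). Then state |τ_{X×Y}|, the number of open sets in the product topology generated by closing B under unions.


Basis B = {∅ × ∅, {θ} × {p16}, {θ} × {p17}, {ι} × {p16}, {ι} × {p17}, {θ} × {p16, p17}, {θ, ι} × {p16}, {θ} × {p17, p18}, {θ, ι} × {p17}, {ι} × {p16, p17}, {ι} × {p17, p18}, {θ} × {p16, p17, p18}, {ι} × {p16, p17, p18}, {θ, ι} × {p16, p17}, {θ, ι} × {p17, p18}, {θ, ι} × {p16, p17, p18}}; |τ_{X×Y}| = 36.

Enumerate products U × V with U ∈ τ_X, V ∈ τ_Y (deduplicated):
  ∅ × ∅ = {} (∅)
  {θ} × {p16} = {(θ,p16)}
  {θ} × {p17} = {(θ,p17)}
  {ι} × {p16} = {(ι,p16)}
  {ι} × {p17} = {(ι,p17)}
  {θ} × {p16, p17} = {(θ,p16), (θ,p17)}
  {θ, ι} × {p16} = {(θ,p16), (ι,p16)}
  {θ} × {p17, p18} = {(θ,p17), (θ,p18)}
  {θ, ι} × {p17} = {(θ,p17), (ι,p17)}
  {ι} × {p16, p17} = {(ι,p16), (ι,p17)}
  {ι} × {p17, p18} = {(ι,p17), (ι,p18)}
  {θ} × {p16, p17, p18} = {(θ,p16), (θ,p17), (θ,p18)}
  {ι} × {p16, p17, p18} = {(ι,p16), (ι,p17), (ι,p18)}
  {θ, ι} × {p16, p17} = {(θ,p16), (θ,p17), (ι,p16), (ι,p17)}
  {θ, ι} × {p17, p18} = {(θ,p17), (θ,p18), (ι,p17), (ι,p18)}
  {θ, ι} × {p16, p17, p18} = {(θ,p16), (θ,p17), (θ,p18), (ι,p16), (ι,p17), (ι,p18)}
These 16 distinct sets form the basis B.
Close under arbitrary unions to get τ_{X×Y}; counting gives |τ_{X×Y}| = 36.


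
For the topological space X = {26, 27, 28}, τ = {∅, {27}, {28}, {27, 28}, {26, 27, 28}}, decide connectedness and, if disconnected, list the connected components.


(X, τ) is connected.

Find clopen sets (U ∈ τ with X ∖ U ∈ τ):
  U = ∅, X ∖ U = {26, 27, 28} — both open, so U is clopen.
  U = {26, 27, 28}, X ∖ U = ∅ — both open, so U is clopen.
Only trivial clopens (∅ and X) exist, so (X, τ) is connected.
Compute connected components by grouping points that agree on all clopens:
  component: {26, 27, 28}


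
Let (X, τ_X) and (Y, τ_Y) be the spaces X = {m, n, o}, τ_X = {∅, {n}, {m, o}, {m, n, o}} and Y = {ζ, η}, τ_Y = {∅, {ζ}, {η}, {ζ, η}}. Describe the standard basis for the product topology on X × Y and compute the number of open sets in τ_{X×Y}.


Basis B = {∅ × ∅, {n} × {ζ}, {n} × {η}, {m, o} × {ζ}, {m, o} × {η}, {n} × {ζ, η}, {m, n, o} × {ζ}, {m, n, o} × {η}, {m, o} × {ζ, η}, {m, n, o} × {ζ, η}}; |τ_{X×Y}| = 16.

Enumerate products U × V with U ∈ τ_X, V ∈ τ_Y (deduplicated):
  ∅ × ∅ = {} (∅)
  {n} × {ζ} = {(n,ζ)}
  {n} × {η} = {(n,η)}
  {m, o} × {ζ} = {(m,ζ), (o,ζ)}
  {m, o} × {η} = {(m,η), (o,η)}
  {n} × {ζ, η} = {(n,ζ), (n,η)}
  {m, n, o} × {ζ} = {(m,ζ), (n,ζ), (o,ζ)}
  {m, n, o} × {η} = {(m,η), (n,η), (o,η)}
  {m, o} × {ζ, η} = {(m,ζ), (m,η), (o,ζ), (o,η)}
  {m, n, o} × {ζ, η} = {(m,ζ), (m,η), (n,ζ), (n,η), (o,ζ), (o,η)}
These 10 distinct sets form the basis B.
Close under arbitrary unions to get τ_{X×Y}; counting gives |τ_{X×Y}| = 16.


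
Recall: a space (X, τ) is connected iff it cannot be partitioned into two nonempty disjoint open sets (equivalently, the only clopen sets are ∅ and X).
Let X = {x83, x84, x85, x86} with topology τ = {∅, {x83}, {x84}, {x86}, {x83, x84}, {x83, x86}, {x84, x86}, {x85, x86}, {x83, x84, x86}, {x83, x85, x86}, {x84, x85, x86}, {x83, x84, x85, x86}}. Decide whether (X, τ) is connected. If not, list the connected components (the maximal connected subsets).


(X, τ) is disconnected; components = [{x83}, {x84}, {x85, x86}].

Find clopen sets (U ∈ τ with X ∖ U ∈ τ):
  U = ∅, X ∖ U = {x83, x84, x85, x86} — both open, so U is clopen.
  U = {x83}, X ∖ U = {x84, x85, x86} — both open, so U is clopen.
  U = {x84}, X ∖ U = {x83, x85, x86} — both open, so U is clopen.
  U = {x83, x84}, X ∖ U = {x85, x86} — both open, so U is clopen.
  U = {x85, x86}, X ∖ U = {x83, x84} — both open, so U is clopen.
  U = {x83, x85, x86}, X ∖ U = {x84} — both open, so U is clopen.
  U = {x84, x85, x86}, X ∖ U = {x83} — both open, so U is clopen.
  U = {x83, x84, x85, x86}, X ∖ U = ∅ — both open, so U is clopen.
Nontrivial clopen(s) exist: e.g. {x85, x86}. So (X, τ) is disconnected.
Compute connected components by grouping points that agree on all clopens:
  component: {x83}
  component: {x84}
  component: {x85, x86}


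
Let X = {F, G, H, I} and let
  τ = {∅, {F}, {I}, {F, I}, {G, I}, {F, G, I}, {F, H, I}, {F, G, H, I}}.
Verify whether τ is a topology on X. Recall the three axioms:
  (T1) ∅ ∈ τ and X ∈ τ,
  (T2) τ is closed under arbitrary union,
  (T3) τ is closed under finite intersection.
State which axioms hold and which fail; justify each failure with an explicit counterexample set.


τ IS a topology on X.

Axiom (T1): ∅ ∈ τ? Yes; X ∈ τ? Yes.
Axiom (T2/T3): check pairwise unions and intersections of members of τ.
All pairwise intersections and unions checked — each lies in τ. Therefore τ satisfies (T1), (T2), (T3): it IS a topology on X.


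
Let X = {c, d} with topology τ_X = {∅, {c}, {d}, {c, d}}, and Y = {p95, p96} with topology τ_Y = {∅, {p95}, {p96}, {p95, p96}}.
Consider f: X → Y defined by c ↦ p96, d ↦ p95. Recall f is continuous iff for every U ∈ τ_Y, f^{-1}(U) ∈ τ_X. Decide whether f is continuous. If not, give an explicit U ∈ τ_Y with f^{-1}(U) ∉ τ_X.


f IS continuous.

Compute f^{-1}(U) for each U ∈ τ_Y:
  U = ∅: f^{-1}(U) = ∅ ∈ τ_X ✓.
  U = {p95}: f^{-1}(U) = {d} ∈ τ_X ✓.
  U = {p96}: f^{-1}(U) = {c} ∈ τ_X ✓.
  U = {p95, p96}: f^{-1}(U) = {c, d} ∈ τ_X ✓.
Every preimage lies in τ_X, so f IS continuous.


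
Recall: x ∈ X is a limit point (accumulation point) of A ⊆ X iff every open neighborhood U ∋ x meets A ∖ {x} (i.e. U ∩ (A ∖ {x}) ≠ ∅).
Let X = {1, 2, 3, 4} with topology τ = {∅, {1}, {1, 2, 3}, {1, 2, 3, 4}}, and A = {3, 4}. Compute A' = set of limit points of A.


A' = {2, 4}

For each x ∈ X, list the open sets U ∈ τ with x ∈ U, then check whether U ∩ (A ∖ {x}) ≠ ∅ for every such U.
  x = 1: open {1} ∋ x has {1} ∩ (A ∖ {1}) = ∅, so x is NOT a limit point.
  x = 2: opens ∋ x are {1, 2, 3}, {1, 2, 3, 4}; each meets A ∖ {2}, so x IS a limit point.
  x = 3: open {1, 2, 3} ∋ x has {1, 2, 3} ∩ (A ∖ {3}) = ∅, so x is NOT a limit point.
  x = 4: opens ∋ x are {1, 2, 3, 4}; each meets A ∖ {4}, so x IS a limit point.
Collecting: A' = {2, 4}.


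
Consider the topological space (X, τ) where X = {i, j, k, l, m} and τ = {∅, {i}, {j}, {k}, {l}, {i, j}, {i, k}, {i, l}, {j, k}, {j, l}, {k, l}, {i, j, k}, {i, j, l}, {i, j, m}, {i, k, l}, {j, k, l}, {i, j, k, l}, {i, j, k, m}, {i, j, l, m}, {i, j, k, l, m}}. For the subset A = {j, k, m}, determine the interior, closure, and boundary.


int(A) = {j, k}, cl(A) = {j, k, m}, ∂A = {m}.

Closed sets in (X, τ) are complements of opens:
  closed(X, τ) = {∅, {k}, {l}, {m}, {i, m}, {j, m}, {k, l}, {k, m}, {l, m}, {i, j, m}, {i, k, m}, {i, l, m}, {j, k, m}, {j, l, m}, {k, l, m}, {i, j, k, m}, {i, j, l, m}, {i, k, l, m}, {j, k, l, m}, {i, j, k, l, m}}.
int(A) = ⋃ {U ∈ τ : U ⊆ A}. Opens contained in A: ∅, {j}, {k}, {j, k}.
Taking the union of these: int(A) = {j, k}.
cl(A) = ⋂ {C closed : A ⊆ C}. Closed sets containing A: {j, k, m}, {i, j, k, m}, {j, k, l, m}, {i, j, k, l, m}.
Intersecting these: cl(A) = {j, k, m}.
∂A = cl(A) ∖ int(A) = {j, k, m} ∖ {j, k} = {m}.


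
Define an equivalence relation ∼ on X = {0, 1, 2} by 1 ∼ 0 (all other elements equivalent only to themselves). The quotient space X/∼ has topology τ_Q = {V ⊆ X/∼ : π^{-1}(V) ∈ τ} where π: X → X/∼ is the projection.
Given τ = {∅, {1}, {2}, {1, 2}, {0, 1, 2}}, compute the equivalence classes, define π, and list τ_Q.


X/∼ = {[0=1], [2]}; |τ_Q| = 3.

Equivalence classes: [0=1], [2].
Quotient map π: X → X/∼ sends 0 ↦ [0=1], 1 ↦ [0=1], 2 ↦ [2].
For each subset V ⊆ X/∼, compute π^{-1}(V) ⊆ X and check whether π^{-1}(V) ∈ τ. V is open in τ_Q iff π^{-1}(V) ∈ τ.
  V = {}: π^{-1}(V) = ∅ ∈ τ ✓.
  V = {[0=1]}: π^{-1}(V) = {0, 1} ∉ τ ✗.
  V = {[2]}: π^{-1}(V) = {2} ∈ τ ✓.
  V = {[0=1], [2]}: π^{-1}(V) = {0, 1, 2} ∈ τ ✓.
Open sets in the quotient: τ_Q = {{}, {[2]}, {[0=1], [2]}} (3 elements).


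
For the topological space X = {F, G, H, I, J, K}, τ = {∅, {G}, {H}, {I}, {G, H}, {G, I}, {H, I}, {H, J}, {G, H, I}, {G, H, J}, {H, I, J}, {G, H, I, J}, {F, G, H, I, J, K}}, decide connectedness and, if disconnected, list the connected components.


(X, τ) is connected.

Find clopen sets (U ∈ τ with X ∖ U ∈ τ):
  U = ∅, X ∖ U = {F, G, H, I, J, K} — both open, so U is clopen.
  U = {F, G, H, I, J, K}, X ∖ U = ∅ — both open, so U is clopen.
Only trivial clopens (∅ and X) exist, so (X, τ) is connected.
Compute connected components by grouping points that agree on all clopens:
  component: {F, G, H, I, J, K}


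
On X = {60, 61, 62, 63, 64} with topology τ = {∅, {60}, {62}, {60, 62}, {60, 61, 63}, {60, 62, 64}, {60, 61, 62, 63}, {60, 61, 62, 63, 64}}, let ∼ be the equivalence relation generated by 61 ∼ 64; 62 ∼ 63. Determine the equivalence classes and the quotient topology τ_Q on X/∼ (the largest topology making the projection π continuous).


X/∼ = {[60], [61=64], [62=63]}; |τ_Q| = 3.

Equivalence classes: [60], [61=64], [62=63].
Quotient map π: X → X/∼ sends 60 ↦ [60], 61 ↦ [61=64], 62 ↦ [62=63], 63 ↦ [62=63], 64 ↦ [61=64].
For each subset V ⊆ X/∼, compute π^{-1}(V) ⊆ X and check whether π^{-1}(V) ∈ τ. V is open in τ_Q iff π^{-1}(V) ∈ τ.
  V = {}: π^{-1}(V) = ∅ ∈ τ ✓.
  V = {[60]}: π^{-1}(V) = {60} ∈ τ ✓.
  V = {[61=64]}: π^{-1}(V) = {61, 64} ∉ τ ✗.
  V = {[60], [61=64]}: π^{-1}(V) = {60, 61, 64} ∉ τ ✗.
  V = {[62=63]}: π^{-1}(V) = {62, 63} ∉ τ ✗.
  V = {[60], [62=63]}: π^{-1}(V) = {60, 62, 63} ∉ τ ✗.
  V = {[61=64], [62=63]}: π^{-1}(V) = {61, 62, 63, 64} ∉ τ ✗.
  V = {[60], [61=64], [62=63]}: π^{-1}(V) = {60, 61, 62, 63, 64} ∈ τ ✓.
Open sets in the quotient: τ_Q = {{}, {[60]}, {[60], [61=64], [62=63]}} (3 elements).


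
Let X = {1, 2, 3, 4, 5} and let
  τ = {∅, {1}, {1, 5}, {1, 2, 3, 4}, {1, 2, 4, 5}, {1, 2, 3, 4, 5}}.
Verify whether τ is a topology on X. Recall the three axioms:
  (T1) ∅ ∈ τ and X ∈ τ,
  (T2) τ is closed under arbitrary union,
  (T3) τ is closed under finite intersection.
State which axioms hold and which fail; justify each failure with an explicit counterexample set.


τ is NOT a topology on X.

Axiom (T1): ∅ ∈ τ? Yes; X ∈ τ? Yes.
Axiom (T2/T3): check pairwise unions and intersections of members of τ.
Counterexample for (T3): {1, 2, 3, 4} ∩ {1, 2, 4, 5} = {1, 2, 4} ∉ τ. Therefore τ is NOT a topology.


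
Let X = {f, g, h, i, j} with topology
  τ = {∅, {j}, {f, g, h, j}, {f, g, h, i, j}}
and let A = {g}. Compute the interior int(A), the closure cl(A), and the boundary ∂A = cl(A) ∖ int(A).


int(A) = ∅, cl(A) = {f, g, h, i}, ∂A = {f, g, h, i}.

Closed sets in (X, τ) are complements of opens:
  closed(X, τ) = {∅, {i}, {f, g, h, i}, {f, g, h, i, j}}.
int(A) = ⋃ {U ∈ τ : U ⊆ A}. Opens contained in A: ∅.
Taking the union of these: int(A) = ∅.
cl(A) = ⋂ {C closed : A ⊆ C}. Closed sets containing A: {f, g, h, i}, {f, g, h, i, j}.
Intersecting these: cl(A) = {f, g, h, i}.
∂A = cl(A) ∖ int(A) = {f, g, h, i} ∖ ∅ = {f, g, h, i}.


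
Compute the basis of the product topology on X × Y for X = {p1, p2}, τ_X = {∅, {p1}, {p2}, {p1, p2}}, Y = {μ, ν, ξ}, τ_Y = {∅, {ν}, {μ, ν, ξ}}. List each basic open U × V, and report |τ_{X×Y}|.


Basis B = {∅ × ∅, {p1} × {ν}, {p2} × {ν}, {p1, p2} × {ν}, {p1} × {μ, ν, ξ}, {p2} × {μ, ν, ξ}, {p1, p2} × {μ, ν, ξ}}; |τ_{X×Y}| = 9.

Enumerate products U × V with U ∈ τ_X, V ∈ τ_Y (deduplicated):
  ∅ × ∅ = {} (∅)
  {p1} × {ν} = {(p1,ν)}
  {p2} × {ν} = {(p2,ν)}
  {p1, p2} × {ν} = {(p1,ν), (p2,ν)}
  {p1} × {μ, ν, ξ} = {(p1,μ), (p1,ν), (p1,ξ)}
  {p2} × {μ, ν, ξ} = {(p2,μ), (p2,ν), (p2,ξ)}
  {p1, p2} × {μ, ν, ξ} = {(p1,μ), (p1,ν), (p1,ξ), (p2,μ), (p2,ν), (p2,ξ)}
These 7 distinct sets form the basis B.
Close under arbitrary unions to get τ_{X×Y}; counting gives |τ_{X×Y}| = 9.


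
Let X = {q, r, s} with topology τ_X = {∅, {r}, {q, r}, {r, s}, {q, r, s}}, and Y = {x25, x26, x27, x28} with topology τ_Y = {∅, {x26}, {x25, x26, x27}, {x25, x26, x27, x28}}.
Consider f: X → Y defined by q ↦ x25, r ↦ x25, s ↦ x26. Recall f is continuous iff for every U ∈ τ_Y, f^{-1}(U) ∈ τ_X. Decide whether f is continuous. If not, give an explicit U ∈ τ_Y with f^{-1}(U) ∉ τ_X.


f is NOT continuous.

Compute f^{-1}(U) for each U ∈ τ_Y:
  U = ∅: f^{-1}(U) = ∅ ∈ τ_X ✓.
  U = {x26}: f^{-1}(U) = {s} ∉ τ_X ✗.
  U = {x25, x26, x27}: f^{-1}(U) = {q, r, s} ∈ τ_X ✓.
  U = {x25, x26, x27, x28}: f^{-1}(U) = {q, r, s} ∈ τ_X ✓.
Found U = {x26} with f^{-1}(U) = {s} not in τ_X. Therefore f is NOT continuous.


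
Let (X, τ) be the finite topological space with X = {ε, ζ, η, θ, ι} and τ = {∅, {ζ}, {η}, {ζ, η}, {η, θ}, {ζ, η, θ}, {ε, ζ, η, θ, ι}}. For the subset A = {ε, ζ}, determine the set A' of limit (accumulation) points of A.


A' = {ε, ι}

For each x ∈ X, list the open sets U ∈ τ with x ∈ U, then check whether U ∩ (A ∖ {x}) ≠ ∅ for every such U.
  x = ε: opens ∋ x are {ε, ζ, η, θ, ι}; each meets A ∖ {ε}, so x IS a limit point.
  x = ζ: open {ζ} ∋ x has {ζ} ∩ (A ∖ {ζ}) = ∅, so x is NOT a limit point.
  x = η: open {η} ∋ x has {η} ∩ (A ∖ {η}) = ∅, so x is NOT a limit point.
  x = θ: open {η, θ} ∋ x has {η, θ} ∩ (A ∖ {θ}) = ∅, so x is NOT a limit point.
  x = ι: opens ∋ x are {ε, ζ, η, θ, ι}; each meets A ∖ {ι}, so x IS a limit point.
Collecting: A' = {ε, ι}.


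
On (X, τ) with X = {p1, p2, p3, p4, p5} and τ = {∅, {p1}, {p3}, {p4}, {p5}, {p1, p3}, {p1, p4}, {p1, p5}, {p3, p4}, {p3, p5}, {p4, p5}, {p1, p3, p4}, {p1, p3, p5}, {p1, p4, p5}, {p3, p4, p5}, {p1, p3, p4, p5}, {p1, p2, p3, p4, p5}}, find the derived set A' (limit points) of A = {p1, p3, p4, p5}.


A' = {p2}

For each x ∈ X, list the open sets U ∈ τ with x ∈ U, then check whether U ∩ (A ∖ {x}) ≠ ∅ for every such U.
  x = p1: open {p1} ∋ x has {p1} ∩ (A ∖ {p1}) = ∅, so x is NOT a limit point.
  x = p2: opens ∋ x are {p1, p2, p3, p4, p5}; each meets A ∖ {p2}, so x IS a limit point.
  x = p3: open {p3} ∋ x has {p3} ∩ (A ∖ {p3}) = ∅, so x is NOT a limit point.
  x = p4: open {p4} ∋ x has {p4} ∩ (A ∖ {p4}) = ∅, so x is NOT a limit point.
  x = p5: open {p5} ∋ x has {p5} ∩ (A ∖ {p5}) = ∅, so x is NOT a limit point.
Collecting: A' = {p2}.


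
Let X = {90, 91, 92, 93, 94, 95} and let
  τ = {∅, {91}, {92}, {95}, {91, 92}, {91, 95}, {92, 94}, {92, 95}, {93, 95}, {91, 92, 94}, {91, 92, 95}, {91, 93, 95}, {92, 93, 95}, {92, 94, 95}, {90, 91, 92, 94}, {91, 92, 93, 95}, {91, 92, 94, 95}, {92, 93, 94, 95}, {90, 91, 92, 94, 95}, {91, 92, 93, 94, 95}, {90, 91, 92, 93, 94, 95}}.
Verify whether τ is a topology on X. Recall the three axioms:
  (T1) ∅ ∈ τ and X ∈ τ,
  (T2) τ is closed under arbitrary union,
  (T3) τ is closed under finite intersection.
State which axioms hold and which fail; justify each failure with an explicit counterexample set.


τ IS a topology on X.

Axiom (T1): ∅ ∈ τ? Yes; X ∈ τ? Yes.
Axiom (T2/T3): check pairwise unions and intersections of members of τ.
All pairwise intersections and unions checked — each lies in τ. Therefore τ satisfies (T1), (T2), (T3): it IS a topology on X.


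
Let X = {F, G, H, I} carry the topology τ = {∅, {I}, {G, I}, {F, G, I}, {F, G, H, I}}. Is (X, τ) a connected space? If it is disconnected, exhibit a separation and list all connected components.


(X, τ) is connected.

Find clopen sets (U ∈ τ with X ∖ U ∈ τ):
  U = ∅, X ∖ U = {F, G, H, I} — both open, so U is clopen.
  U = {F, G, H, I}, X ∖ U = ∅ — both open, so U is clopen.
Only trivial clopens (∅ and X) exist, so (X, τ) is connected.
Compute connected components by grouping points that agree on all clopens:
  component: {F, G, H, I}


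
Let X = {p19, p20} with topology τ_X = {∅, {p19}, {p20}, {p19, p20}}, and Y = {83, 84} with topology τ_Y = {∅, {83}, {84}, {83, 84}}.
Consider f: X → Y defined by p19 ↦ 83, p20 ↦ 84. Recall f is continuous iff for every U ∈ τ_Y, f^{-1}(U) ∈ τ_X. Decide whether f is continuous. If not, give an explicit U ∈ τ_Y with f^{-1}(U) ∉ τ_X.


f IS continuous.

Compute f^{-1}(U) for each U ∈ τ_Y:
  U = ∅: f^{-1}(U) = ∅ ∈ τ_X ✓.
  U = {83}: f^{-1}(U) = {p19} ∈ τ_X ✓.
  U = {84}: f^{-1}(U) = {p20} ∈ τ_X ✓.
  U = {83, 84}: f^{-1}(U) = {p19, p20} ∈ τ_X ✓.
Every preimage lies in τ_X, so f IS continuous.


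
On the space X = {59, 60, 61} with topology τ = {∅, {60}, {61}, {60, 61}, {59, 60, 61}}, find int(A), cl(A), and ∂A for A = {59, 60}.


int(A) = {60}, cl(A) = {59, 60}, ∂A = {59}.

Closed sets in (X, τ) are complements of opens:
  closed(X, τ) = {∅, {59}, {59, 60}, {59, 61}, {59, 60, 61}}.
int(A) = ⋃ {U ∈ τ : U ⊆ A}. Opens contained in A: ∅, {60}.
Taking the union of these: int(A) = {60}.
cl(A) = ⋂ {C closed : A ⊆ C}. Closed sets containing A: {59, 60}, {59, 60, 61}.
Intersecting these: cl(A) = {59, 60}.
∂A = cl(A) ∖ int(A) = {59, 60} ∖ {60} = {59}.


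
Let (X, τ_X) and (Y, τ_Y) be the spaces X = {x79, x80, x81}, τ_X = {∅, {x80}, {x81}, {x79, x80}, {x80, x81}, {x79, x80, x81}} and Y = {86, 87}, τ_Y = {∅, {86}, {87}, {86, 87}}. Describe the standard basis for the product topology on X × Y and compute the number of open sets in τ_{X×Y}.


Basis B = {∅ × ∅, {x80} × {86}, {x80} × {87}, {x81} × {86}, {x81} × {87}, {x79, x80} × {86}, {x79, x80} × {87}, {x80} × {86, 87}, {x80, x81} × {86}, {x80, x81} × {87}, {x81} × {86, 87}, {x79, x80, x81} × {86}, {x79, x80, x81} × {87}, {x79, x80} × {86, 87}, {x80, x81} × {86, 87}, {x79, x80, x81} × {86, 87}}; |τ_{X×Y}| = 36.

Enumerate products U × V with U ∈ τ_X, V ∈ τ_Y (deduplicated):
  ∅ × ∅ = {} (∅)
  {x80} × {86} = {(x80,86)}
  {x80} × {87} = {(x80,87)}
  {x81} × {86} = {(x81,86)}
  {x81} × {87} = {(x81,87)}
  {x79, x80} × {86} = {(x79,86), (x80,86)}
  {x79, x80} × {87} = {(x79,87), (x80,87)}
  {x80} × {86, 87} = {(x80,86), (x80,87)}
  {x80, x81} × {86} = {(x80,86), (x81,86)}
  {x80, x81} × {87} = {(x80,87), (x81,87)}
  {x81} × {86, 87} = {(x81,86), (x81,87)}
  {x79, x80, x81} × {86} = {(x79,86), (x80,86), (x81,86)}
  {x79, x80, x81} × {87} = {(x79,87), (x80,87), (x81,87)}
  {x79, x80} × {86, 87} = {(x79,86), (x79,87), (x80,86), (x80,87)}
  {x80, x81} × {86, 87} = {(x80,86), (x80,87), (x81,86), (x81,87)}
  {x79, x80, x81} × {86, 87} = {(x79,86), (x79,87), (x80,86), (x80,87), (x81,86), (x81,87)}
These 16 distinct sets form the basis B.
Close under arbitrary unions to get τ_{X×Y}; counting gives |τ_{X×Y}| = 36.


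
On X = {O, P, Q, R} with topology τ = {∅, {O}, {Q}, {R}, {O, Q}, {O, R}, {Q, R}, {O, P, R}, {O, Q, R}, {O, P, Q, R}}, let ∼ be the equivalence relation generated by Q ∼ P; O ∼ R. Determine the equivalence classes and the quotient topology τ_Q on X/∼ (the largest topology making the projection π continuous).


X/∼ = {[O=R], [P=Q]}; |τ_Q| = 3.

Equivalence classes: [O=R], [P=Q].
Quotient map π: X → X/∼ sends O ↦ [O=R], P ↦ [P=Q], Q ↦ [P=Q], R ↦ [O=R].
For each subset V ⊆ X/∼, compute π^{-1}(V) ⊆ X and check whether π^{-1}(V) ∈ τ. V is open in τ_Q iff π^{-1}(V) ∈ τ.
  V = {}: π^{-1}(V) = ∅ ∈ τ ✓.
  V = {[O=R]}: π^{-1}(V) = {O, R} ∈ τ ✓.
  V = {[P=Q]}: π^{-1}(V) = {P, Q} ∉ τ ✗.
  V = {[O=R], [P=Q]}: π^{-1}(V) = {O, P, Q, R} ∈ τ ✓.
Open sets in the quotient: τ_Q = {{}, {[O=R]}, {[O=R], [P=Q]}} (3 elements).


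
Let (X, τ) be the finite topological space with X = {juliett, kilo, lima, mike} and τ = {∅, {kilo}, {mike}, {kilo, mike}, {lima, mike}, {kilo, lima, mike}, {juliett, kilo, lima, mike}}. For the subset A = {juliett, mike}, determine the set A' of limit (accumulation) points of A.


A' = {juliett, lima}

For each x ∈ X, list the open sets U ∈ τ with x ∈ U, then check whether U ∩ (A ∖ {x}) ≠ ∅ for every such U.
  x = juliett: opens ∋ x are {juliett, kilo, lima, mike}; each meets A ∖ {juliett}, so x IS a limit point.
  x = kilo: open {kilo} ∋ x has {kilo} ∩ (A ∖ {kilo}) = ∅, so x is NOT a limit point.
  x = lima: opens ∋ x are {lima, mike}, {kilo, lima, mike}, {juliett, kilo, lima, mike}; each meets A ∖ {lima}, so x IS a limit point.
  x = mike: open {mike} ∋ x has {mike} ∩ (A ∖ {mike}) = ∅, so x is NOT a limit point.
Collecting: A' = {juliett, lima}.


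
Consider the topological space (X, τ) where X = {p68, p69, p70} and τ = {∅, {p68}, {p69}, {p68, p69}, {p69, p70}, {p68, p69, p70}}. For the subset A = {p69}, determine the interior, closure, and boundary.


int(A) = {p69}, cl(A) = {p69, p70}, ∂A = {p70}.

Closed sets in (X, τ) are complements of opens:
  closed(X, τ) = {∅, {p68}, {p70}, {p68, p70}, {p69, p70}, {p68, p69, p70}}.
int(A) = ⋃ {U ∈ τ : U ⊆ A}. Opens contained in A: ∅, {p69}.
Taking the union of these: int(A) = {p69}.
cl(A) = ⋂ {C closed : A ⊆ C}. Closed sets containing A: {p69, p70}, {p68, p69, p70}.
Intersecting these: cl(A) = {p69, p70}.
∂A = cl(A) ∖ int(A) = {p69, p70} ∖ {p69} = {p70}.


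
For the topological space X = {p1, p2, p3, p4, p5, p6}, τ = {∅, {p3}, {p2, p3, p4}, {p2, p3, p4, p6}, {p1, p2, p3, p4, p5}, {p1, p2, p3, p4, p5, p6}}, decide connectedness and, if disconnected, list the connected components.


(X, τ) is connected.

Find clopen sets (U ∈ τ with X ∖ U ∈ τ):
  U = ∅, X ∖ U = {p1, p2, p3, p4, p5, p6} — both open, so U is clopen.
  U = {p1, p2, p3, p4, p5, p6}, X ∖ U = ∅ — both open, so U is clopen.
Only trivial clopens (∅ and X) exist, so (X, τ) is connected.
Compute connected components by grouping points that agree on all clopens:
  component: {p1, p2, p3, p4, p5, p6}


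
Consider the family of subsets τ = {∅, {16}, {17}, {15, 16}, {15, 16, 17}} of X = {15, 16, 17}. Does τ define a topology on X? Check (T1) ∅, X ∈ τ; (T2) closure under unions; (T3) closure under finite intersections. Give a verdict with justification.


τ is NOT a topology on X.

Axiom (T1): ∅ ∈ τ? Yes; X ∈ τ? Yes.
Axiom (T2/T3): check pairwise unions and intersections of members of τ.
Counterexample for (T2): {16} ∪ {17} = {16, 17} ∉ τ. Therefore τ is NOT a topology.


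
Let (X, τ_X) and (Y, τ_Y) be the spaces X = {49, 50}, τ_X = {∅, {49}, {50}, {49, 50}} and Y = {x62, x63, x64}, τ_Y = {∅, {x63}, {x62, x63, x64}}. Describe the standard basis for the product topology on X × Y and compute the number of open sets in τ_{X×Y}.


Basis B = {∅ × ∅, {49} × {x63}, {50} × {x63}, {49, 50} × {x63}, {49} × {x62, x63, x64}, {50} × {x62, x63, x64}, {49, 50} × {x62, x63, x64}}; |τ_{X×Y}| = 9.

Enumerate products U × V with U ∈ τ_X, V ∈ τ_Y (deduplicated):
  ∅ × ∅ = {} (∅)
  {49} × {x63} = {(49,x63)}
  {50} × {x63} = {(50,x63)}
  {49, 50} × {x63} = {(49,x63), (50,x63)}
  {49} × {x62, x63, x64} = {(49,x62), (49,x63), (49,x64)}
  {50} × {x62, x63, x64} = {(50,x62), (50,x63), (50,x64)}
  {49, 50} × {x62, x63, x64} = {(49,x62), (49,x63), (49,x64), (50,x62), (50,x63), (50,x64)}
These 7 distinct sets form the basis B.
Close under arbitrary unions to get τ_{X×Y}; counting gives |τ_{X×Y}| = 9.


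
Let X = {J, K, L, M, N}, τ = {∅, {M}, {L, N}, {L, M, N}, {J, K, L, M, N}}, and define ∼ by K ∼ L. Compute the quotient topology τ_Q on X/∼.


X/∼ = {[J], [K=L], [M], [N]}; |τ_Q| = 3.

Equivalence classes: [J], [K=L], [M], [N].
Quotient map π: X → X/∼ sends J ↦ [J], K ↦ [K=L], L ↦ [K=L], M ↦ [M], N ↦ [N].
For each subset V ⊆ X/∼, compute π^{-1}(V) ⊆ X and check whether π^{-1}(V) ∈ τ. V is open in τ_Q iff π^{-1}(V) ∈ τ.
  V = {}: π^{-1}(V) = ∅ ∈ τ ✓.
  V = {[J]}: π^{-1}(V) = {J} ∉ τ ✗.
  V = {[K=L]}: π^{-1}(V) = {K, L} ∉ τ ✗.
  V = {[J], [K=L]}: π^{-1}(V) = {J, K, L} ∉ τ ✗.
  V = {[M]}: π^{-1}(V) = {M} ∈ τ ✓.
  V = {[J], [M]}: π^{-1}(V) = {J, M} ∉ τ ✗.
  V = {[K=L], [M]}: π^{-1}(V) = {K, L, M} ∉ τ ✗.
  V = {[J], [K=L], [M]}: π^{-1}(V) = {J, K, L, M} ∉ τ ✗.
  V = {[N]}: π^{-1}(V) = {N} ∉ τ ✗.
  V = {[J], [N]}: π^{-1}(V) = {J, N} ∉ τ ✗.
  V = {[K=L], [N]}: π^{-1}(V) = {K, L, N} ∉ τ ✗.
  V = {[J], [K=L], [N]}: π^{-1}(V) = {J, K, L, N} ∉ τ ✗.
  V = {[M], [N]}: π^{-1}(V) = {M, N} ∉ τ ✗.
  V = {[J], [M], [N]}: π^{-1}(V) = {J, M, N} ∉ τ ✗.
  V = {[K=L], [M], [N]}: π^{-1}(V) = {K, L, M, N} ∉ τ ✗.
  V = {[J], [K=L], [M], [N]}: π^{-1}(V) = {J, K, L, M, N} ∈ τ ✓.
Open sets in the quotient: τ_Q = {{}, {[M]}, {[J], [K=L], [M], [N]}} (3 elements).


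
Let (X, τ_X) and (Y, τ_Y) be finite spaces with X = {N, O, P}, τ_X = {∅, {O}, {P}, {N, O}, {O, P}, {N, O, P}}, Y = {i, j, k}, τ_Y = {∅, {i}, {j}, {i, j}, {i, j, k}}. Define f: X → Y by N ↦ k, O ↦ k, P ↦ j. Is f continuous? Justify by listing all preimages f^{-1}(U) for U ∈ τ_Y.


f IS continuous.

Compute f^{-1}(U) for each U ∈ τ_Y:
  U = ∅: f^{-1}(U) = ∅ ∈ τ_X ✓.
  U = {i}: f^{-1}(U) = ∅ ∈ τ_X ✓.
  U = {j}: f^{-1}(U) = {P} ∈ τ_X ✓.
  U = {i, j}: f^{-1}(U) = {P} ∈ τ_X ✓.
  U = {i, j, k}: f^{-1}(U) = {N, O, P} ∈ τ_X ✓.
Every preimage lies in τ_X, so f IS continuous.
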